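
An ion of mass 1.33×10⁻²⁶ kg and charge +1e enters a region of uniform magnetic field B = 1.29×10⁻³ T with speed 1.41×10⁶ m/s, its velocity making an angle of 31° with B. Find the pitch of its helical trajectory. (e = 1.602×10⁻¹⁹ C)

v∥ = v cosθ = 1.41×10⁶·cos31° ≈ 1.209×10⁶ m/s.
T = 2πm/(|q|B) = 2π(1.33×10⁻²⁶)/((1.602×10⁻¹⁹)(1.29×10⁻³)) ≈ 4.044×10⁻⁴ s.
pitch = v∥ T = (1.209×10⁶)(4.044×10⁻⁴) ≈ 489 m.

p ≈ 489 m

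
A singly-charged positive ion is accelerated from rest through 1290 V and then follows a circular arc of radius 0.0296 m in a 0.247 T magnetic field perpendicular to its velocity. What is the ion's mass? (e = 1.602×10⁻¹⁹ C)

m ≈ 3.32×10⁻²⁷ kg

Combine |q|V = ½mv² and r = mv/(|q|B): eliminate v to get m = qB²r²/(2V).
m = (1.602×10⁻¹⁹)(0.247)²(0.0296)²/(2·1290) ≈ 3.32×10⁻²⁷ kg.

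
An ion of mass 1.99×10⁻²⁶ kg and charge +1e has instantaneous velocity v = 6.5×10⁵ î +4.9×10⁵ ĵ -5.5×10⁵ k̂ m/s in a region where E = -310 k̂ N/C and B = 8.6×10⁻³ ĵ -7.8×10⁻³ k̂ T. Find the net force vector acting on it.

v×B = (908, 5070, 5590) N/C.
E + v×B = (908, 5070, 5280) N/C.
F = q(E + v×B) = (1.602×10⁻¹⁹ C)·(908, 5070, 5280) = (1.45×10⁻¹⁶, 8.12×10⁻¹⁶, 8.46×10⁻¹⁶) N.

F ≈ (1.45×10⁻¹⁶, 8.12×10⁻¹⁶, 8.46×10⁻¹⁶) N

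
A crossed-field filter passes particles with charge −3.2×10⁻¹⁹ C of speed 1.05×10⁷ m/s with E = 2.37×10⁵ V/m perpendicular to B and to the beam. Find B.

Balance of forces in the selector: qE = qvB ⇒ B = E/v.
B = 2.37×10⁵/1.05×10⁷ = 0.0226 T.

B = 0.0226 T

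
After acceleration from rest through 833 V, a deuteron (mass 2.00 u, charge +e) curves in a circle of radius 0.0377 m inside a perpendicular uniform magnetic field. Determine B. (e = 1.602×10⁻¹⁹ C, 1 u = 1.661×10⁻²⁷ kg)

v = √(2|q|V/m) = √(2·1.602×10⁻¹⁹·833/3.322×10⁻²⁷) ≈ 2.834×10⁵ m/s.
B = mv/(|q|r) = (3.322×10⁻²⁷)(2.834×10⁵)/((1.602×10⁻¹⁹)(0.0377)) ≈ 0.156 T.

B ≈ 0.156 T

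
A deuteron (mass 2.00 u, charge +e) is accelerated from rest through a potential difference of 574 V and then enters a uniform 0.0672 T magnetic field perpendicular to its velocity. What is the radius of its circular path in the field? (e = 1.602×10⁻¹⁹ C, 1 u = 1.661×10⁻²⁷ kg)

Acceleration: |q|V = ½mv² ⇒ v = √(2|q|V/m) = √(2·1.602×10⁻¹⁹·574/3.322×10⁻²⁷) ≈ 2.353×10⁵ m/s.
In the field: r = mv/(|q|B) = (3.322×10⁻²⁷)(2.353×10⁵)/((1.602×10⁻¹⁹)(0.0672)) ≈ 0.0726 m.

r ≈ 0.0726 m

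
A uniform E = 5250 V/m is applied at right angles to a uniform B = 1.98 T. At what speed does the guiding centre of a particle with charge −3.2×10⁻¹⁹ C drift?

The E×B drift speed is v_d = E/B.
v_d = 5250/1.98 = 2650 m/s.

v_d ≈ 2650 m/s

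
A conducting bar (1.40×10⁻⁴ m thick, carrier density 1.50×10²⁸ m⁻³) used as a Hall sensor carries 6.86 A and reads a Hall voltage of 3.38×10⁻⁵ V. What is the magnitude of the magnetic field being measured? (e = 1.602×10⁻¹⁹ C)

B ≈ 1.66 T

From V_H = IB/(n e t), B = V_H n e t / I.
B = (3.38×10⁻⁵)(1.50×10²⁸)(1.602×10⁻¹⁹)(1.40×10⁻⁴)/6.86 ≈ 1.66 T.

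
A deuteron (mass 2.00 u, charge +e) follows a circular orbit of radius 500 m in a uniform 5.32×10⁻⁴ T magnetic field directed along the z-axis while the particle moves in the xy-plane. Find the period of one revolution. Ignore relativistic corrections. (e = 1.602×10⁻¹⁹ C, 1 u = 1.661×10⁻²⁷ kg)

The cyclotron period depends only on m, q, B: T = 2πm/(|q|B).
T = 2π(3.322×10⁻²⁷)/((1.602×10⁻¹⁹)(5.32×10⁻⁴)) ≈ 2.45×10⁻⁴ s.

T ≈ 2.45×10⁻⁴ s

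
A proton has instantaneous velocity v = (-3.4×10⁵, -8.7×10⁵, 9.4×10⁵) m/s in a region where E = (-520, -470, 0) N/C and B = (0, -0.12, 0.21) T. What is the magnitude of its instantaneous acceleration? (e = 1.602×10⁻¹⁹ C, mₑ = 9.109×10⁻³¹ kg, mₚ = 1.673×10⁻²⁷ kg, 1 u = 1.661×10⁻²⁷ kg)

|a| ≈ 1.03×10¹³ m/s²

v×B = (-6.99×10⁴, 7.14×10⁴, 4.08×10⁴) N/C.
E + v×B = (-7.04×10⁴, 7.09×10⁴, 4.08×10⁴) N/C.
F = q(E + v×B) = (1.602×10⁻¹⁹ C)·(-7.04×10⁴, 7.09×10⁴, 4.08×10⁴) = (-1.13×10⁻¹⁴, 1.14×10⁻¹⁴, 6.54×10⁻¹⁵) N.
|a| = |F|/m = 1.729×10⁻¹⁴/1.673×10⁻²⁷ ≈ 1.03×10¹³ m/s².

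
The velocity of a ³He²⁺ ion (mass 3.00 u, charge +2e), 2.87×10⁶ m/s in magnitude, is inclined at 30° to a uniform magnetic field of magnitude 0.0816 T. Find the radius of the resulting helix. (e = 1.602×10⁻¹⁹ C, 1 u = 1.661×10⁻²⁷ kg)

r ≈ 0.274 m

v⊥ = v sinθ = 2.87×10⁶·sin30° ≈ 1.435×10⁶ m/s.
r = m v⊥/(|q|B) = (4.983×10⁻²⁷)(1.435×10⁶)/((3.204×10⁻¹⁹)(0.0816)) ≈ 0.274 m.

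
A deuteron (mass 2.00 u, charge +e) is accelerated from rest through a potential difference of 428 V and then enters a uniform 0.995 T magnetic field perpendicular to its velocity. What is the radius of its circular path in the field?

Acceleration: |q|V = ½mv² ⇒ v = √(2|q|V/m) = √(2·1.602×10⁻¹⁹·428/3.322×10⁻²⁷) ≈ 2.032×10⁵ m/s.
In the field: r = mv/(|q|B) = (3.322×10⁻²⁷)(2.032×10⁵)/((1.602×10⁻¹⁹)(0.995)) ≈ 4.23×10⁻³ m.

r ≈ 4.23×10⁻³ m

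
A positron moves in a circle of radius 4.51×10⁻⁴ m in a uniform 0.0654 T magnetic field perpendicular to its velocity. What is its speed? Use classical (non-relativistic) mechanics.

v ≈ 5.19×10⁶ m/s

From |q|vB = mv²/r, v = |q|Br/m.
v = (1.602×10⁻¹⁹)(0.0654)(4.51×10⁻⁴)/9.109×10⁻³¹ ≈ 5.19×10⁶ m/s.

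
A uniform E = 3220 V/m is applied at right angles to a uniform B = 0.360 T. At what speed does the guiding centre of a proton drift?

The E×B drift speed is v_d = E/B.
v_d = 3220/0.360 = 8940 m/s.

v_d ≈ 8940 m/s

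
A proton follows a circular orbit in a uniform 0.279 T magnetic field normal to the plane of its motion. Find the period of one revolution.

The cyclotron period depends only on m, q, B: T = 2πm/(|q|B).
T = 2π(1.673×10⁻²⁷)/((1.602×10⁻¹⁹)(0.279)) ≈ 2.35×10⁻⁷ s.

T ≈ 2.35×10⁻⁷ s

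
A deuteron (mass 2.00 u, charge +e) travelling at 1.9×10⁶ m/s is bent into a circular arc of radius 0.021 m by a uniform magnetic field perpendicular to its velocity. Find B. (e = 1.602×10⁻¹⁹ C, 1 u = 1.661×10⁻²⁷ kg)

B ≈ 1.9 T

From |q|vB = mv²/r, B = mv/(|q|r).
B = (3.322×10⁻²⁷)(1.9×10⁶)/((1.602×10⁻¹⁹)(0.021)) ≈ 1.9 T.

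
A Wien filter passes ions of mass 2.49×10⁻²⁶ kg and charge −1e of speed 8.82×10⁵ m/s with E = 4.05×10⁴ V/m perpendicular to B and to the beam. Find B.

Balance of forces in the selector: qE = qvB ⇒ B = E/v.
B = 4.05×10⁴/8.82×10⁵ = 0.0459 T.

B = 0.0459 T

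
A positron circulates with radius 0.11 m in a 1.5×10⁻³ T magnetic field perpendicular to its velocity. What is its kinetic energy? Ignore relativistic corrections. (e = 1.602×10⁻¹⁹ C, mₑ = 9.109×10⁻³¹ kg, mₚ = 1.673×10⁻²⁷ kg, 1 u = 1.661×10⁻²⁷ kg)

v = |q|Br/m, then KE = ½mv² = (qBr)²/(2m).
v = (1.602×10⁻¹⁹)(1.5×10⁻³)(0.11)/9.109×10⁻³¹ ≈ 2.902×10⁷ m/s.
KE = ½(9.109×10⁻³¹)(2.902×10⁷)² ≈ 3.8×10⁻¹⁶ J.

KE ≈ 3.8×10⁻¹⁶ J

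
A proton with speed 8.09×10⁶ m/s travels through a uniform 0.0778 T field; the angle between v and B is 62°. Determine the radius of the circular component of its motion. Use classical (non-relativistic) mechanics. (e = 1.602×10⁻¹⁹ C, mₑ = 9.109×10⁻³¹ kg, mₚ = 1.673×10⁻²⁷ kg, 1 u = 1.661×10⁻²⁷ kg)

v⊥ = v sinθ = 8.09×10⁶·sin62° ≈ 7.143×10⁶ m/s.
r = m v⊥/(|q|B) = (1.673×10⁻²⁷)(7.143×10⁶)/((1.602×10⁻¹⁹)(0.0778)) ≈ 0.959 m.

r ≈ 0.959 m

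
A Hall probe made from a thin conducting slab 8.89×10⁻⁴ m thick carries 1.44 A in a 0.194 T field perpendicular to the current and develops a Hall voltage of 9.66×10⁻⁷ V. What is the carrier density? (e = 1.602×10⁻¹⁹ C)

n ≈ 2.03×10²⁷ m⁻³

From V_H = IB/(n e t), n = IB/(V_H e t).
n = (1.44)(0.194)/((9.66×10⁻⁷)(1.602×10⁻¹⁹)(8.89×10⁻⁴)) ≈ 2.03×10²⁷ m⁻³.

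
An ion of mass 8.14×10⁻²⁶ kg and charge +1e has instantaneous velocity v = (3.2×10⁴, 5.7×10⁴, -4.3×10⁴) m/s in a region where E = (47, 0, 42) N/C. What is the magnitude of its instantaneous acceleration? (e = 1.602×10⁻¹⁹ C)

Only an electric field acts, so F = qE = (1.602×10⁻¹⁹ C)·(47.0, 0, 42.0) = (7.53×10⁻¹⁸, 0, 6.73×10⁻¹⁸) N.
|a| = |F|/m = 1.010×10⁻¹⁷/8.14×10⁻²⁶ ≈ 1.24×10⁸ m/s².

|a| ≈ 1.24×10⁸ m/s²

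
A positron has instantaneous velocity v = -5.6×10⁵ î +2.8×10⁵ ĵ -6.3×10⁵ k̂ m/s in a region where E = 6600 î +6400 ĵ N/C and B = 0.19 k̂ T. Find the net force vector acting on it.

v×B = (5.32×10⁴, 1.06×10⁵, 0) N/C.
E + v×B = (5.98×10⁴, 1.13×10⁵, 0) N/C.
F = q(E + v×B) = (1.602×10⁻¹⁹ C)·(5.98×10⁴, 1.13×10⁵, 0) = (9.58×10⁻¹⁵, 1.81×10⁻¹⁴, 0) N.

F ≈ (9.58×10⁻¹⁵, 1.81×10⁻¹⁴, 0) N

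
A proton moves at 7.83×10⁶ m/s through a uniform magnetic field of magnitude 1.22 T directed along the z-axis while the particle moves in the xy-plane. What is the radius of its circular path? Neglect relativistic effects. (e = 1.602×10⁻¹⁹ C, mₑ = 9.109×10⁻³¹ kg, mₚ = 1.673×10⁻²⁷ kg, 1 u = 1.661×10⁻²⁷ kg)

r ≈ 0.0670 m

The magnetic force provides the centripetal force: |q|vB = mv²/r.
r = mv/(|q|B) = (1.673×10⁻²⁷)(7.83×10⁶)/((1.602×10⁻¹⁹)(1.22)) ≈ 0.0670 m.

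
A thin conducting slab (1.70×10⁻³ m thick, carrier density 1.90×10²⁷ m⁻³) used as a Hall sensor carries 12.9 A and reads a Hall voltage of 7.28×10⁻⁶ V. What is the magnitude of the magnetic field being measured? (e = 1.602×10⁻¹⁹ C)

B ≈ 0.292 T

From V_H = IB/(n e t), B = V_H n e t / I.
B = (7.28×10⁻⁶)(1.90×10²⁷)(1.602×10⁻¹⁹)(1.70×10⁻³)/12.9 ≈ 0.292 T.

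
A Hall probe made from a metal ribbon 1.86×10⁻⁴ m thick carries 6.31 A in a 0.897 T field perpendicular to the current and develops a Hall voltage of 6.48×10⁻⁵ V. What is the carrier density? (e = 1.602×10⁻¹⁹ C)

From V_H = IB/(n e t), n = IB/(V_H e t).
n = (6.31)(0.897)/((6.48×10⁻⁵)(1.602×10⁻¹⁹)(1.86×10⁻⁴)) ≈ 2.93×10²⁷ m⁻³.

n ≈ 2.93×10²⁷ m⁻³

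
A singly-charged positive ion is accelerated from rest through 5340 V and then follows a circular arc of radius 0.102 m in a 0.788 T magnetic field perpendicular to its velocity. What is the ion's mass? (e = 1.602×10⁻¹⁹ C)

Combine |q|V = ½mv² and r = mv/(|q|B): eliminate v to get m = qB²r²/(2V).
m = (1.602×10⁻¹⁹)(0.788)²(0.102)²/(2·5340) ≈ 9.69×10⁻²⁶ kg.

m ≈ 9.69×10⁻²⁶ kg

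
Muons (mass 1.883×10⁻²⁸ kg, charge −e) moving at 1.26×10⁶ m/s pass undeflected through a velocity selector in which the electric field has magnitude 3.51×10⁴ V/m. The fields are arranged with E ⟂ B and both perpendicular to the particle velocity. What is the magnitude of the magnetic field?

B = 0.0279 T

Balance of forces in the selector: qE = qvB ⇒ B = E/v.
B = 3.51×10⁴/1.26×10⁶ = 0.0279 T.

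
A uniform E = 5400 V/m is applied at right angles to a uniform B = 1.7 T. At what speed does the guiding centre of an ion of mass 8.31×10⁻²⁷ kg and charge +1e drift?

The E×B drift speed is v_d = E/B.
v_d = 5400/1.7 = 3200 m/s.

v_d ≈ 3200 m/s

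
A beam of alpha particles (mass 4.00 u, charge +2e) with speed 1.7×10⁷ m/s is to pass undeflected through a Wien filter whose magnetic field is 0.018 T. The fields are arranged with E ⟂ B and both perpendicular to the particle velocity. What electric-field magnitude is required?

For straight-line motion qE = qvB, so E = vB.
E = 1.7×10⁷ × 0.018 = 3.1×10⁵ V/m.

E = 3.1×10⁵ V/m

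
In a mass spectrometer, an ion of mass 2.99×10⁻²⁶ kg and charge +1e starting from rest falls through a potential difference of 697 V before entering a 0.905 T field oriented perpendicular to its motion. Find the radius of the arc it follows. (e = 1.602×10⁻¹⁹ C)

Acceleration: |q|V = ½mv² ⇒ v = √(2|q|V/m) = √(2·1.602×10⁻¹⁹·697/2.99×10⁻²⁶) ≈ 8.642×10⁴ m/s.
In the field: r = mv/(|q|B) = (2.99×10⁻²⁶)(8.642×10⁴)/((1.602×10⁻¹⁹)(0.905)) ≈ 0.0178 m.

r ≈ 0.0178 m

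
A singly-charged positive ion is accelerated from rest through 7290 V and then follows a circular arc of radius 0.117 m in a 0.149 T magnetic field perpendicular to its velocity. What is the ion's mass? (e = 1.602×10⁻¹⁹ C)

m ≈ 3.34×10⁻²⁷ kg

Combine |q|V = ½mv² and r = mv/(|q|B): eliminate v to get m = qB²r²/(2V).
m = (1.602×10⁻¹⁹)(0.149)²(0.117)²/(2·7290) ≈ 3.34×10⁻²⁷ kg.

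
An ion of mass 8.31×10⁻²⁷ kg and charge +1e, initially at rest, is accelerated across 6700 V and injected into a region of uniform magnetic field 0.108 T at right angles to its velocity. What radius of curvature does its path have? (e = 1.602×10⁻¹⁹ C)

Acceleration: |q|V = ½mv² ⇒ v = √(2|q|V/m) = √(2·1.602×10⁻¹⁹·6700/8.31×10⁻²⁷) ≈ 5.083×10⁵ m/s.
In the field: r = mv/(|q|B) = (8.31×10⁻²⁷)(5.083×10⁵)/((1.602×10⁻¹⁹)(0.108)) ≈ 0.244 m.

r ≈ 0.244 m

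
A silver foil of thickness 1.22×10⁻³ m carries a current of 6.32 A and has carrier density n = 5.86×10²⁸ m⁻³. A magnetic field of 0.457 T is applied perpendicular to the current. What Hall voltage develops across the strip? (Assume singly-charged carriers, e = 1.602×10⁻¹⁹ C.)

V_H = IB/(n e t).
V_H = (6.32)(0.457)/((5.86×10²⁸)(1.602×10⁻¹⁹)(1.22×10⁻³)) ≈ 2.52×10⁻⁷ V.

V_H ≈ 2.52×10⁻⁷ V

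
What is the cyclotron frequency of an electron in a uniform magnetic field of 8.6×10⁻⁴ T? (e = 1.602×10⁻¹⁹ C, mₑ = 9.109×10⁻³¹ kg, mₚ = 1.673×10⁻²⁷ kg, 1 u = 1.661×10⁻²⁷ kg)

f ≈ 2.4×10⁷ Hz

f = |q|B/(2πm).
f = (1.602×10⁻¹⁹)(8.6×10⁻⁴)/(2π·9.109×10⁻³¹) ≈ 2.4×10⁷ Hz.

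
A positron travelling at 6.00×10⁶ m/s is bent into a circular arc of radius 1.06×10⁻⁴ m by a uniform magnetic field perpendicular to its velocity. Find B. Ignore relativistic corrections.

B ≈ 0.322 T

From |q|vB = mv²/r, B = mv/(|q|r).
B = (9.109×10⁻³¹)(6.00×10⁶)/((1.602×10⁻¹⁹)(1.06×10⁻⁴)) ≈ 0.322 T.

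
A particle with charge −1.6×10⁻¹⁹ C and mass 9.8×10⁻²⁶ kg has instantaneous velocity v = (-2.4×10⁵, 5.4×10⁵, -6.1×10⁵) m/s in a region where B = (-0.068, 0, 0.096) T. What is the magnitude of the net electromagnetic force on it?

|F| ≈ 1.45×10⁻¹⁴ N

v×B = (5.18×10⁴, 6.45×10⁴, 3.67×10⁴) N/C.
F = q v×B = (−1.6×10⁻¹⁹ C)·(5.18×10⁴, 6.45×10⁴, 3.67×10⁴) = (-8.29×10⁻¹⁵, -1.03×10⁻¹⁴, -5.88×10⁻¹⁵) N.
|F| = 1.45×10⁻¹⁴ N.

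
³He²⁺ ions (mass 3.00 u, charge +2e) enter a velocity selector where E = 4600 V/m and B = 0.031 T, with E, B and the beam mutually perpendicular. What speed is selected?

For undeflected motion the electric and magnetic forces balance: qE = qvB.
v = E/B = 4600/0.031 = 1.5×10⁵ m/s.
The result is independent of the particle's charge and mass.

v = 1.5×10⁵ m/s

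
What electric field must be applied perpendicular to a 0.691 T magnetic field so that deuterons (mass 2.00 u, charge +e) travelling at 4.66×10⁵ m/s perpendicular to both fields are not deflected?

For straight-line motion qE = qvB, so E = vB.
E = 4.66×10⁵ × 0.691 = 3.22×10⁵ V/m.

E = 3.22×10⁵ V/m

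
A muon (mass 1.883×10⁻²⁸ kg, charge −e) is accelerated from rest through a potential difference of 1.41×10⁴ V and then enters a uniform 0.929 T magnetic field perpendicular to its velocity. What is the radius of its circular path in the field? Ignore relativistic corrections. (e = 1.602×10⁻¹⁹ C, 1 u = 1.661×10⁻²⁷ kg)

r ≈ 6.20×10⁻³ m

Acceleration: |q|V = ½mv² ⇒ v = √(2|q|V/m) = √(2·1.602×10⁻¹⁹·1.41×10⁴/1.883×10⁻²⁸) ≈ 4.898×10⁶ m/s.
In the field: r = mv/(|q|B) = (1.883×10⁻²⁸)(4.898×10⁶)/((1.602×10⁻¹⁹)(0.929)) ≈ 6.20×10⁻³ m.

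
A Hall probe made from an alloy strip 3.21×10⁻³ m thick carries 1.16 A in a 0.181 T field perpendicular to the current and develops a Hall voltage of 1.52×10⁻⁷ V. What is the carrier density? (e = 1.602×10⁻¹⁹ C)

n ≈ 2.69×10²⁷ m⁻³

From V_H = IB/(n e t), n = IB/(V_H e t).
n = (1.16)(0.181)/((1.52×10⁻⁷)(1.602×10⁻¹⁹)(3.21×10⁻³)) ≈ 2.69×10²⁷ m⁻³.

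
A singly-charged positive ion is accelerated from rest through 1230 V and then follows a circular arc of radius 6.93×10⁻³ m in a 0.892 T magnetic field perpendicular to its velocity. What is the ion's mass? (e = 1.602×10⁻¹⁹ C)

m ≈ 2.49×10⁻²⁷ kg

Combine |q|V = ½mv² and r = mv/(|q|B): eliminate v to get m = qB²r²/(2V).
m = (1.602×10⁻¹⁹)(0.892)²(6.93×10⁻³)²/(2·1230) ≈ 2.49×10⁻²⁷ kg.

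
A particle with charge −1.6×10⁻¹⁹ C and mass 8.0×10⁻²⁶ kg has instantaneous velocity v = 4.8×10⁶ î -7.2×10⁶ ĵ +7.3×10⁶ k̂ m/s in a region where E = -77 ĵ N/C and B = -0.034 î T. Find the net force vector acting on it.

F ≈ (0, 3.97×10⁻¹⁴, 3.92×10⁻¹⁴) N

v×B = (0, -2.48×10⁵, -2.45×10⁵) N/C.
E + v×B = (0, -2.48×10⁵, -2.45×10⁵) N/C.
F = q(E + v×B) = (−1.6×10⁻¹⁹ C)·(0, -2.48×10⁵, -2.45×10⁵) = (0, 3.97×10⁻¹⁴, 3.92×10⁻¹⁴) N.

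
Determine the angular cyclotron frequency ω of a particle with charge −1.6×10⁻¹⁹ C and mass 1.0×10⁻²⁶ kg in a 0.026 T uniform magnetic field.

ω = |q|B/m.
ω = (1.6×10⁻¹⁹)(0.026)/1.0×10⁻²⁶ ≈ 4.2×10⁵ rad/s.

ω ≈ 4.2×10⁵ rad/s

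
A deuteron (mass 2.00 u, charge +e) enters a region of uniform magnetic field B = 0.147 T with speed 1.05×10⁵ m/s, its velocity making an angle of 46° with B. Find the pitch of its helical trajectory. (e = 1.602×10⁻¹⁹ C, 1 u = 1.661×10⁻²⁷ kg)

p ≈ 0.0646 m

v∥ = v cosθ = 1.05×10⁵·cos46° ≈ 7.294×10⁴ m/s.
T = 2πm/(|q|B) = 2π(3.322×10⁻²⁷)/((1.602×10⁻¹⁹)(0.147)) ≈ 8.863×10⁻⁷ s.
pitch = v∥ T = (7.294×10⁴)(8.863×10⁻⁷) ≈ 0.0646 m.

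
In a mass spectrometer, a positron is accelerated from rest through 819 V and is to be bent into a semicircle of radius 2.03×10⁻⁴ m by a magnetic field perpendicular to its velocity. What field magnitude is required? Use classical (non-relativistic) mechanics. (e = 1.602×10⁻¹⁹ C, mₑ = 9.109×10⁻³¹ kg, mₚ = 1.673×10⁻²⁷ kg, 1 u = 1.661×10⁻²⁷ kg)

B ≈ 0.475 T

v = √(2|q|V/m) = √(2·1.602×10⁻¹⁹·819/9.109×10⁻³¹) ≈ 1.697×10⁷ m/s.
B = mv/(|q|r) = (9.109×10⁻³¹)(1.697×10⁷)/((1.602×10⁻¹⁹)(2.03×10⁻⁴)) ≈ 0.475 T.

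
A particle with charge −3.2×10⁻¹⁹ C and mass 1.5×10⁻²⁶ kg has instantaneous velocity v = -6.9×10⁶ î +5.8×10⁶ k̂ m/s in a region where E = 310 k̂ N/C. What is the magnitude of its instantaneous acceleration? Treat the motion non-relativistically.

Only an electric field acts, so F = qE = (−3.2×10⁻¹⁹ C)·(0, 0, 310) = (0, 0, -9.92×10⁻¹⁷) N.
|a| = |F|/m = 9.920×10⁻¹⁷/1.5×10⁻²⁶ ≈ 6.61×10⁹ m/s².

|a| ≈ 6.61×10⁹ m/s²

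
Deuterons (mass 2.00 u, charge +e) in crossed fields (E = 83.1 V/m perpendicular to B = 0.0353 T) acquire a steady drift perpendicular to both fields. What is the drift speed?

v_d ≈ 2350 m/s

The E×B drift speed is v_d = E/B.
v_d = 83.1/0.0353 = 2350 m/s.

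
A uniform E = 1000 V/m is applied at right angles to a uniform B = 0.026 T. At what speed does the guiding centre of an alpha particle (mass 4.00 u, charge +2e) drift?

v_d ≈ 3.8×10⁴ m/s

The E×B drift speed is v_d = E/B.
v_d = 1000/0.026 = 3.8×10⁴ m/s.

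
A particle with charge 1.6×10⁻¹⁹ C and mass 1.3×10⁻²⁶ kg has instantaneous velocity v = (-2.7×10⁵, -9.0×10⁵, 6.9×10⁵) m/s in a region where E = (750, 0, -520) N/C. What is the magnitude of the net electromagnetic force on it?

|F| ≈ 1.46×10⁻¹⁶ N

Only an electric field acts, so F = qE = (1.6×10⁻¹⁹ C)·(750, 0, -520) = (1.20×10⁻¹⁶, 0, -8.32×10⁻¹⁷) N.
|F| = 1.46×10⁻¹⁶ N.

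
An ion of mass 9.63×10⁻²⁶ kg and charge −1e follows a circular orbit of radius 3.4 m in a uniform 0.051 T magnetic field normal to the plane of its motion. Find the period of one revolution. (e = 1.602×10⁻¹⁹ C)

T ≈ 7.4×10⁻⁵ s

The cyclotron period depends only on m, q, B: T = 2πm/(|q|B).
T = 2π(9.63×10⁻²⁶)/((1.602×10⁻¹⁹)(0.051)) ≈ 7.4×10⁻⁵ s.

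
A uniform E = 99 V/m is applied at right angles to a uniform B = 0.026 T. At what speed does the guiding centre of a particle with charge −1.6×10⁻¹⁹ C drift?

v_d ≈ 3800 m/s

In crossed fields the guiding centre drifts at v_d = |E×B|/B² = E/B, independent of charge and mass.
v_d = 99/0.026 = 3800 m/s.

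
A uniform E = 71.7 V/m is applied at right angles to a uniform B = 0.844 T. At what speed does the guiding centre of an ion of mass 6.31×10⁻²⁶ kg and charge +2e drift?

In crossed fields the guiding centre drifts at v_d = |E×B|/B² = E/B, independent of charge and mass.
v_d = 71.7/0.844 = 85.0 m/s.

v_d ≈ 85.0 m/s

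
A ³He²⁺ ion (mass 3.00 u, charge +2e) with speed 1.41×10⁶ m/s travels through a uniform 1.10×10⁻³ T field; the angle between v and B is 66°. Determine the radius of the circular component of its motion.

r ≈ 18.2 m

v⊥ = v sinθ = 1.41×10⁶·sin66° ≈ 1.288×10⁶ m/s.
r = m v⊥/(|q|B) = (4.983×10⁻²⁷)(1.288×10⁶)/((3.204×10⁻¹⁹)(1.10×10⁻³)) ≈ 18.2 m.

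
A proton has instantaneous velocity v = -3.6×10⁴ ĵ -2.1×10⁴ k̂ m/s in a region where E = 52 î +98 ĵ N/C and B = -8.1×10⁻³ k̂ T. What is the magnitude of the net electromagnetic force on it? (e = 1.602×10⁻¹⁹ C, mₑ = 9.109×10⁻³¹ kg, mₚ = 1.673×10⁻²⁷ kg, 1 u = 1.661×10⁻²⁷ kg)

v×B = (292, 0, 0) N/C.
E + v×B = (344, 98.0, 0) N/C.
F = q(E + v×B) = (1.602×10⁻¹⁹ C)·(344, 98.0, 0) = (5.50×10⁻¹⁷, 1.57×10⁻¹⁷, 0) N.
|F| = 5.72×10⁻¹⁷ N.

|F| ≈ 5.72×10⁻¹⁷ N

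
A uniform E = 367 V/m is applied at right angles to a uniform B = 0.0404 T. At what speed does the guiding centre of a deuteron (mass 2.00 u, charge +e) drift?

The steady drift has the magnetic force balancing the electric force, so v_d = E/B.
v_d = 367/0.0404 = 9080 m/s.

v_d ≈ 9080 m/s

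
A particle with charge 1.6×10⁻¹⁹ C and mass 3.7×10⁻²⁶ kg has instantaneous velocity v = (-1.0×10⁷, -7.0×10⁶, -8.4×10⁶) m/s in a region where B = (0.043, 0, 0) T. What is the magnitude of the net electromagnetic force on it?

|F| ≈ 7.52×10⁻¹⁴ N

v×B = (0, -3.61×10⁵, 3.01×10⁵) N/C.
F = q v×B = (1.6×10⁻¹⁹ C)·(0, -3.61×10⁵, 3.01×10⁵) = (0, -5.78×10⁻¹⁴, 4.82×10⁻¹⁴) N.
|F| = 7.52×10⁻¹⁴ N.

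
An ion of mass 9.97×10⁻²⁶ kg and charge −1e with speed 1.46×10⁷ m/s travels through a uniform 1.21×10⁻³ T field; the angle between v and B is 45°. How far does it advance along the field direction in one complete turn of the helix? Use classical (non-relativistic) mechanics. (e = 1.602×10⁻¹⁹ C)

v∥ = v cosθ = 1.46×10⁷·cos45° ≈ 1.032×10⁷ m/s.
T = 2πm/(|q|B) = 2π(9.97×10⁻²⁶)/((1.602×10⁻¹⁹)(1.21×10⁻³)) ≈ 3.232×10⁻³ s.
pitch = v∥ T = (1.032×10⁷)(3.232×10⁻³) ≈ 3.34×10⁴ m.

p ≈ 3.34×10⁴ m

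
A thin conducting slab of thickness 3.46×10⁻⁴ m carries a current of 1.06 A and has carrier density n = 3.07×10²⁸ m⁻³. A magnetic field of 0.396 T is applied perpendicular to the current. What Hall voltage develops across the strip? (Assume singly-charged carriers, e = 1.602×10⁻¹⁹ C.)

V_H = IB/(n e t).
V_H = (1.06)(0.396)/((3.07×10²⁸)(1.602×10⁻¹⁹)(3.46×10⁻⁴)) ≈ 2.47×10⁻⁷ V.

V_H ≈ 2.47×10⁻⁷ V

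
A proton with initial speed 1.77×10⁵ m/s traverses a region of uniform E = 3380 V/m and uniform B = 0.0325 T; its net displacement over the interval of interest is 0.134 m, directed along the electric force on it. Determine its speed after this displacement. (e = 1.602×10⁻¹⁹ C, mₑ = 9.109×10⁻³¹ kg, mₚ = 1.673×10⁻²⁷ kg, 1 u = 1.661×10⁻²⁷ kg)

v_f ≈ 3.44×10⁵ m/s

B does no work; ΔKE = |q|E d.
½mv_f² = ½mv₀² + |q|Ed = ½(1.673×10⁻²⁷)(1.77×10⁵)² + (1.602×10⁻¹⁹)(3380)(0.134) ≈ 2.621×10⁻¹⁷ J + 7.256×10⁻¹⁷ J ≈ 9.876×10⁻¹⁷ J.
v_f = √(2·9.876×10⁻¹⁷/1.673×10⁻²⁷) ≈ 3.44×10⁵ m/s.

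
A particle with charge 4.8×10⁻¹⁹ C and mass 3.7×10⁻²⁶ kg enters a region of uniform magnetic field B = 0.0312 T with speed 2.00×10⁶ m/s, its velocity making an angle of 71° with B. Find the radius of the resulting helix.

r ≈ 4.67 m

v⊥ = v sinθ = 2.00×10⁶·sin71° ≈ 1.891×10⁶ m/s.
r = m v⊥/(|q|B) = (3.7×10⁻²⁶)(1.891×10⁶)/((4.8×10⁻¹⁹)(0.0312)) ≈ 4.67 m.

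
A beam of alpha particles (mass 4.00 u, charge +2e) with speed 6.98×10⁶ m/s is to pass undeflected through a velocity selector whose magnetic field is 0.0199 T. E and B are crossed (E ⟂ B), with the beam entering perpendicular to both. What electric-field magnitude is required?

For straight-line motion qE = qvB, so E = vB.
E = 6.98×10⁶ × 0.0199 = 1.39×10⁵ V/m.

E = 1.39×10⁵ V/m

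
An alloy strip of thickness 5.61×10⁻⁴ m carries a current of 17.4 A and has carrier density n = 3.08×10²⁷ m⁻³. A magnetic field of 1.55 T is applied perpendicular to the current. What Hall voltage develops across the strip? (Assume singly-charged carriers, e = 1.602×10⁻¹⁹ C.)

V_H ≈ 9.74×10⁻⁵ V

V_H = IB/(n e t).
V_H = (17.4)(1.55)/((3.08×10²⁷)(1.602×10⁻¹⁹)(5.61×10⁻⁴)) ≈ 9.74×10⁻⁵ V.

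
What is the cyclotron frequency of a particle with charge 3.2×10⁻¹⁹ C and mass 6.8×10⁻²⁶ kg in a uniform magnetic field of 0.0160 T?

f = |q|B/(2πm).
f = (3.2×10⁻¹⁹)(0.0160)/(2π·6.8×10⁻²⁶) ≈ 1.20×10⁴ Hz.

f ≈ 1.20×10⁴ Hz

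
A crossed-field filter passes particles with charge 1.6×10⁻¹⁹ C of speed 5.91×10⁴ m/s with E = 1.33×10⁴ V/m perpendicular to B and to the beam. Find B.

Balance of forces in the selector: qE = qvB ⇒ B = E/v.
B = 1.33×10⁴/5.91×10⁴ = 0.225 T.

B = 0.225 T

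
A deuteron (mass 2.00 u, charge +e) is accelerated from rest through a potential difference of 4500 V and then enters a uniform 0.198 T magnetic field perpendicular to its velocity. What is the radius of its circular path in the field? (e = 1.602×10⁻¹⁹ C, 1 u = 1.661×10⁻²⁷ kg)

r ≈ 0.0690 m

Acceleration: |q|V = ½mv² ⇒ v = √(2|q|V/m) = √(2·1.602×10⁻¹⁹·4500/3.322×10⁻²⁷) ≈ 6.588×10⁵ m/s.
In the field: r = mv/(|q|B) = (3.322×10⁻²⁷)(6.588×10⁵)/((1.602×10⁻¹⁹)(0.198)) ≈ 0.0690 m.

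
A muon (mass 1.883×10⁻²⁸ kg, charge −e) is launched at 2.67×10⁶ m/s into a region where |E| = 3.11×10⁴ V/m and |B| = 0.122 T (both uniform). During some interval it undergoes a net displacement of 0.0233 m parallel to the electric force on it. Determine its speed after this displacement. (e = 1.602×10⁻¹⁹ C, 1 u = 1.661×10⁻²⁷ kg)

B does no work; ΔKE = |q|E d.
½mv_f² = ½mv₀² + |q|Ed = ½(1.883×10⁻²⁸)(2.67×10⁶)² + (1.602×10⁻¹⁹)(3.11×10⁴)(0.0233) ≈ 6.712×10⁻¹⁶ J + 1.161×10⁻¹⁶ J ≈ 7.873×10⁻¹⁶ J.
v_f = √(2·7.873×10⁻¹⁶/1.883×10⁻²⁸) ≈ 2.89×10⁶ m/s.

v_f ≈ 2.89×10⁶ m/s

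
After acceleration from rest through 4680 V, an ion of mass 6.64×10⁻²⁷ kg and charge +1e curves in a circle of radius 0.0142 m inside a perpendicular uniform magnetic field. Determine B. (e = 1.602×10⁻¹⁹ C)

B ≈ 1.39 T

v = √(2|q|V/m) = √(2·1.602×10⁻¹⁹·4680/6.64×10⁻²⁷) ≈ 4.752×10⁵ m/s.
B = mv/(|q|r) = (6.64×10⁻²⁷)(4.752×10⁵)/((1.602×10⁻¹⁹)(0.0142)) ≈ 1.39 T.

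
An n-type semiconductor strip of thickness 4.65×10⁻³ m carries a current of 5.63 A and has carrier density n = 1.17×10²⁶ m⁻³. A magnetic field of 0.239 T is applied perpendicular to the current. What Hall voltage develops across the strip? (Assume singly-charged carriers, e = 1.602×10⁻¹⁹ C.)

V_H = IB/(n e t).
V_H = (5.63)(0.239)/((1.17×10²⁶)(1.602×10⁻¹⁹)(4.65×10⁻³)) ≈ 1.54×10⁻⁵ V.

V_H ≈ 1.54×10⁻⁵ V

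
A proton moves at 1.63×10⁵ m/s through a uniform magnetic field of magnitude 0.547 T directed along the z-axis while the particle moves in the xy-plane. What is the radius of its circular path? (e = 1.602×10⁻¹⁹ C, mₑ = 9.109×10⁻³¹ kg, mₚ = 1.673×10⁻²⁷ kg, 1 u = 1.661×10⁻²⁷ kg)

The magnetic force provides the centripetal force: |q|vB = mv²/r.
r = mv/(|q|B) = (1.673×10⁻²⁷)(1.63×10⁵)/((1.602×10⁻¹⁹)(0.547)) ≈ 3.11×10⁻³ m.

r ≈ 3.11×10⁻³ m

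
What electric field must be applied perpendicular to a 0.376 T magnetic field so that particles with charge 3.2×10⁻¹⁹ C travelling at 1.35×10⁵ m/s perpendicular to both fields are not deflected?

For straight-line motion qE = qvB, so E = vB.
E = 1.35×10⁵ × 0.376 = 5.08×10⁴ V/m.

E = 5.08×10⁴ V/m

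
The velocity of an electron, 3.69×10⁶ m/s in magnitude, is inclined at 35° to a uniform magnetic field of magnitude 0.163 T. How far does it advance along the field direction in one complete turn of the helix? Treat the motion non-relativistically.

p ≈ 6.63×10⁻⁴ m

v∥ = v cosθ = 3.69×10⁶·cos35° ≈ 3.023×10⁶ m/s.
T = 2πm/(|q|B) = 2π(9.109×10⁻³¹)/((1.602×10⁻¹⁹)(0.163)) ≈ 2.192×10⁻¹⁰ s.
pitch = v∥ T = (3.023×10⁶)(2.192×10⁻¹⁰) ≈ 6.63×10⁻⁴ m.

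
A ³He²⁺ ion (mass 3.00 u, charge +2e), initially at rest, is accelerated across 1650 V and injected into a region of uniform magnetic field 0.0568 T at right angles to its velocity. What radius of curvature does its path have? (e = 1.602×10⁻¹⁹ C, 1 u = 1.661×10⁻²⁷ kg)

Acceleration: |q|V = ½mv² ⇒ v = √(2|q|V/m) = √(2·3.204×10⁻¹⁹·1650/4.983×10⁻²⁷) ≈ 4.606×10⁵ m/s.
In the field: r = mv/(|q|B) = (4.983×10⁻²⁷)(4.606×10⁵)/((3.204×10⁻¹⁹)(0.0568)) ≈ 0.126 m.

r ≈ 0.126 m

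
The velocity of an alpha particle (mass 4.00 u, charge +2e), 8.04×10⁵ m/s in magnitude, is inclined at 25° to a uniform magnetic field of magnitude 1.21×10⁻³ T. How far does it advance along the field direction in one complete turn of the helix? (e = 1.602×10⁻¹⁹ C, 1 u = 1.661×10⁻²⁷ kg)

p ≈ 78.5 m

v∥ = v cosθ = 8.04×10⁵·cos25° ≈ 7.287×10⁵ m/s.
T = 2πm/(|q|B) = 2π(6.644×10⁻²⁷)/((3.204×10⁻¹⁹)(1.21×10⁻³)) ≈ 1.077×10⁻⁴ s.
pitch = v∥ T = (7.287×10⁵)(1.077×10⁻⁴) ≈ 78.5 m.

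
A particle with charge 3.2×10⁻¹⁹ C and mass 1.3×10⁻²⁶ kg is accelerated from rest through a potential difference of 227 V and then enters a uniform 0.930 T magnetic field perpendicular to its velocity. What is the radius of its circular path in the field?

Acceleration: |q|V = ½mv² ⇒ v = √(2|q|V/m) = √(2·3.2×10⁻¹⁹·227/1.3×10⁻²⁶) ≈ 1.057×10⁵ m/s.
In the field: r = mv/(|q|B) = (1.3×10⁻²⁶)(1.057×10⁵)/((3.2×10⁻¹⁹)(0.930)) ≈ 4.62×10⁻³ m.

r ≈ 4.62×10⁻³ m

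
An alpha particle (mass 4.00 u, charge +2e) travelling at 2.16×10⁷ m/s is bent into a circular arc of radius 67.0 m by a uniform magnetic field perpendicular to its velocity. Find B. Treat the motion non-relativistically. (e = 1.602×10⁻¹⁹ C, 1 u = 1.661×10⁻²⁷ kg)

B ≈ 6.69×10⁻³ T

From |q|vB = mv²/r, B = mv/(|q|r).
B = (6.644×10⁻²⁷)(2.16×10⁷)/((3.204×10⁻¹⁹)(67.0)) ≈ 6.69×10⁻³ T.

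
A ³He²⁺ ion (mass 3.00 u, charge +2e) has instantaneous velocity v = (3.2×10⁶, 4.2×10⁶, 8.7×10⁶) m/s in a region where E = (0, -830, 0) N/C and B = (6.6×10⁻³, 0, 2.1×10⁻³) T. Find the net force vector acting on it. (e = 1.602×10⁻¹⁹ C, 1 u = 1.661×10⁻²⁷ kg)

F ≈ (2.83×10⁻¹⁵, 1.60×10⁻¹⁴, -8.88×10⁻¹⁵) N

v×B = (8820, 5.07×10⁴, -2.77×10⁴) N/C.
E + v×B = (8820, 4.99×10⁴, -2.77×10⁴) N/C.
F = q(E + v×B) = (3.204×10⁻¹⁹ C)·(8820, 4.99×10⁴, -2.77×10⁴) = (2.83×10⁻¹⁵, 1.60×10⁻¹⁴, -8.88×10⁻¹⁵) N.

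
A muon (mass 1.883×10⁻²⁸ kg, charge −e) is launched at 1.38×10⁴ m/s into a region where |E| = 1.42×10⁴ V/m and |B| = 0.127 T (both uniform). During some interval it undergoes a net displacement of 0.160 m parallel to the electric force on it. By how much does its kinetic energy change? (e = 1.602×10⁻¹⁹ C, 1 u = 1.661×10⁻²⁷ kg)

The magnetic force is always ⟂ v and does no work; only the electric force changes KE.
ΔKE = F_E · d = |q|E d = (1.602×10⁻¹⁹)(1.42×10⁴)(0.160) ≈ 3.64×10⁻¹⁶ J.

ΔKE ≈ 3.64×10⁻¹⁶ J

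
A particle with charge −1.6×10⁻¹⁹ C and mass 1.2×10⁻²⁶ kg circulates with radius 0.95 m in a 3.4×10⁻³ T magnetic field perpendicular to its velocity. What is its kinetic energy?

KE ≈ 69 eV

v = |q|Br/m, then KE = ½mv² = (qBr)²/(2m).
v = (1.6×10⁻¹⁹)(3.4×10⁻³)(0.95)/1.2×10⁻²⁶ ≈ 4.307×10⁴ m/s.
KE = ½(1.2×10⁻²⁶)(4.307×10⁴)² ≈ 1.1×10⁻¹⁷ J = 69 eV.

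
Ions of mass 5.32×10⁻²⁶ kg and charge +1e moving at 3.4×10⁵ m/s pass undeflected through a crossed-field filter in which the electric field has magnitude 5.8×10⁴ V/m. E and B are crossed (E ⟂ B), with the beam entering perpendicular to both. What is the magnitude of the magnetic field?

Balance of forces in the selector: qE = qvB ⇒ B = E/v.
B = 5.8×10⁴/3.4×10⁵ = 0.17 T.

B = 0.17 T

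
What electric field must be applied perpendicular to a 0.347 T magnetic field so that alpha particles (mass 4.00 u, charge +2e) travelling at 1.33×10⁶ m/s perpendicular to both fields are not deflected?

E = 4.62×10⁵ V/m

For straight-line motion qE = qvB, so E = vB.
E = 1.33×10⁶ × 0.347 = 4.62×10⁵ V/m.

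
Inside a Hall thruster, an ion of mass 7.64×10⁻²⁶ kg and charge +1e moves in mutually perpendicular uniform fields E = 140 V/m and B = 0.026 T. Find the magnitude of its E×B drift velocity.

v_d ≈ 5400 m/s

The steady drift has the magnetic force balancing the electric force, so v_d = E/B.
v_d = 140/0.026 = 5400 m/s.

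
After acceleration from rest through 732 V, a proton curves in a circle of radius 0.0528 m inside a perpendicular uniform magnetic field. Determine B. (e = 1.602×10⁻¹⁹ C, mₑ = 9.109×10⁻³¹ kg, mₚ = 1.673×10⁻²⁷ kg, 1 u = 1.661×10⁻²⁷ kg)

B ≈ 0.0741 T

v = √(2|q|V/m) = √(2·1.602×10⁻¹⁹·732/1.673×10⁻²⁷) ≈ 3.744×10⁵ m/s.
B = mv/(|q|r) = (1.673×10⁻²⁷)(3.744×10⁵)/((1.602×10⁻¹⁹)(0.0528)) ≈ 0.0741 T.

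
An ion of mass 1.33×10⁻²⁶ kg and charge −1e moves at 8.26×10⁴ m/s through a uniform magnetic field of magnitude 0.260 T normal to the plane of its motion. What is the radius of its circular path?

The magnetic force provides the centripetal force: |q|vB = mv²/r.
r = mv/(|q|B) = (1.33×10⁻²⁶)(8.26×10⁴)/((1.602×10⁻¹⁹)(0.260)) ≈ 0.0264 m.

r ≈ 0.0264 m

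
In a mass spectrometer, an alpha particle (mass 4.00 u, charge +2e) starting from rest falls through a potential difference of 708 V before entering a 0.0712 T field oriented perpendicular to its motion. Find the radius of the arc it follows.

Acceleration: |q|V = ½mv² ⇒ v = √(2|q|V/m) = √(2·3.204×10⁻¹⁹·708/6.644×10⁻²⁷) ≈ 2.613×10⁵ m/s.
In the field: r = mv/(|q|B) = (6.644×10⁻²⁷)(2.613×10⁵)/((3.204×10⁻¹⁹)(0.0712)) ≈ 0.0761 m.

r ≈ 0.0761 m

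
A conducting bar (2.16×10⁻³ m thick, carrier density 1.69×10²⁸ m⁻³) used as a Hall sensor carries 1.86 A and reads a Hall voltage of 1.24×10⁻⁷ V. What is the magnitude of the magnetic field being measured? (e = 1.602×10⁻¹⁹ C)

From V_H = IB/(n e t), B = V_H n e t / I.
B = (1.24×10⁻⁷)(1.69×10²⁸)(1.602×10⁻¹⁹)(2.16×10⁻³)/1.86 ≈ 0.390 T.

B ≈ 0.390 T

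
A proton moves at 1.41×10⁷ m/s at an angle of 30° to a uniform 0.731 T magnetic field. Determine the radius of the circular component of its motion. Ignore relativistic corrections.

r ≈ 0.101 m

v⊥ = v sinθ = 1.41×10⁷·sin30° ≈ 7.050×10⁶ m/s.
r = m v⊥/(|q|B) = (1.673×10⁻²⁷)(7.050×10⁶)/((1.602×10⁻¹⁹)(0.731)) ≈ 0.101 m.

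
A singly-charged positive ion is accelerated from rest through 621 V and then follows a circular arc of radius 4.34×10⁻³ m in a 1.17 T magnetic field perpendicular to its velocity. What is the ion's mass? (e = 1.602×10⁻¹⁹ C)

m ≈ 3.33×10⁻²⁷ kg

Combine |q|V = ½mv² and r = mv/(|q|B): eliminate v to get m = qB²r²/(2V).
m = (1.602×10⁻¹⁹)(1.17)²(4.34×10⁻³)²/(2·621) ≈ 3.33×10⁻²⁷ kg.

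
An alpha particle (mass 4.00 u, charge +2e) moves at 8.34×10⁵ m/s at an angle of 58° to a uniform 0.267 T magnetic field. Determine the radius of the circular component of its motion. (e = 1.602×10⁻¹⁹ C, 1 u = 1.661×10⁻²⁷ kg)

v⊥ = v sinθ = 8.34×10⁵·sin58° ≈ 7.073×10⁵ m/s.
r = m v⊥/(|q|B) = (6.644×10⁻²⁷)(7.073×10⁵)/((3.204×10⁻¹⁹)(0.267)) ≈ 0.0549 m.

r ≈ 0.0549 m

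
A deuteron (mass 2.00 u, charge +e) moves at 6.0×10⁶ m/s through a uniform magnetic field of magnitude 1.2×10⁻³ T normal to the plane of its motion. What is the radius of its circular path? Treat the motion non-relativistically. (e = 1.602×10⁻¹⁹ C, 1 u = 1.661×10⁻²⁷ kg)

The magnetic force provides the centripetal force: |q|vB = mv²/r.
r = mv/(|q|B) = (3.322×10⁻²⁷)(6.0×10⁶)/((1.602×10⁻¹⁹)(1.2×10⁻³)) ≈ 100 m.

r ≈ 100 m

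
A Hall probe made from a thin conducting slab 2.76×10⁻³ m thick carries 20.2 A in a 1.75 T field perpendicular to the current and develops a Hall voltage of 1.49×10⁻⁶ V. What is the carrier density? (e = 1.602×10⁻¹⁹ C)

n ≈ 5.37×10²⁸ m⁻³

From V_H = IB/(n e t), n = IB/(V_H e t).
n = (20.2)(1.75)/((1.49×10⁻⁶)(1.602×10⁻¹⁹)(2.76×10⁻³)) ≈ 5.37×10²⁸ m⁻³.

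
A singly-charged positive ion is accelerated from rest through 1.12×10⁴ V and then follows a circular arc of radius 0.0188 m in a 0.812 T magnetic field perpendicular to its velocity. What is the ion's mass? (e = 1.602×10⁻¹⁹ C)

m ≈ 1.67×10⁻²⁷ kg

Combine |q|V = ½mv² and r = mv/(|q|B): eliminate v to get m = qB²r²/(2V).
m = (1.602×10⁻¹⁹)(0.812)²(0.0188)²/(2·1.12×10⁴) ≈ 1.67×10⁻²⁷ kg.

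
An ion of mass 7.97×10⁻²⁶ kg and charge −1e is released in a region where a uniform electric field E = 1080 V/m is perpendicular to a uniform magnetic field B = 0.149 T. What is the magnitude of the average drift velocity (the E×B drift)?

v_d ≈ 7250 m/s

The E×B drift speed is v_d = E/B.
v_d = 1080/0.149 = 7250 m/s.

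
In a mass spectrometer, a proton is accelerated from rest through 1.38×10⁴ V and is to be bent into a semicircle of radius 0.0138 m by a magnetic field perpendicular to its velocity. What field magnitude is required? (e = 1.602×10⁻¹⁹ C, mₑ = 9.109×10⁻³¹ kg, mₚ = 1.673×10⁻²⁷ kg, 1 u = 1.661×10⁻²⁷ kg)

v = √(2|q|V/m) = √(2·1.602×10⁻¹⁹·1.38×10⁴/1.673×10⁻²⁷) ≈ 1.626×10⁶ m/s.
B = mv/(|q|r) = (1.673×10⁻²⁷)(1.626×10⁶)/((1.602×10⁻¹⁹)(0.0138)) ≈ 1.23 T.

B ≈ 1.23 T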